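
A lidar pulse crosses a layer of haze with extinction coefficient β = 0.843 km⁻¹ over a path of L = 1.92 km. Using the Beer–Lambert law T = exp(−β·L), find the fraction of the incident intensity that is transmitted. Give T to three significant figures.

τ = β·L = 0.843 × 1.92 = 1.6186.
T = exp(−1.6186) = 0.1982.

0.198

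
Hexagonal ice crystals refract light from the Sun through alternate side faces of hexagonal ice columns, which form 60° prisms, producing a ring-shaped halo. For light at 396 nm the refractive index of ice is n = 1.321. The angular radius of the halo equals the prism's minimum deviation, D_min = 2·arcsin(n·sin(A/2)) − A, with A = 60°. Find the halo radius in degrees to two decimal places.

n·sin(A/2) = 1.321 × sin 30° = 1.321 × 0.5000 = 0.6605.
D_min = 2·arcsin(0.6605) − 60° = 2 × 41.338° − 60° = 22.676°.

22.68°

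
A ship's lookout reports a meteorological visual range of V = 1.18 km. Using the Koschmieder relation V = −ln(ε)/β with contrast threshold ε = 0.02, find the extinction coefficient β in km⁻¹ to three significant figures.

3.32 km⁻¹

β = −ln(0.02) / V = 3.912 / 1.18 = 3.3153 km⁻¹.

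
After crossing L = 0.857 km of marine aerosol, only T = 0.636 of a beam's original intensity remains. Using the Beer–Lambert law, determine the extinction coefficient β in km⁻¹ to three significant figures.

0.528 km⁻¹

Beer–Lambert: T = exp(−βL) ⇒ β = −ln(T)/L = −ln(0.636)/0.857 = 0.4526/0.857 = 0.5281 km⁻¹.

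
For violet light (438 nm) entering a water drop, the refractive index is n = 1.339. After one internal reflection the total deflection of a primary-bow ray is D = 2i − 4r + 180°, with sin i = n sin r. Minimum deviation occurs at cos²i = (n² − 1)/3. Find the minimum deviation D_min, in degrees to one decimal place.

cos²i = (1.79292 − 1)/3 = 0.26431; i = arccos(0.51411) = 59.062°.
sin r = sin 59.062°/1.339 = 0.64057; r = 39.834°.
D_min = 2·59.062° − 4·39.834° + 180° = 138.786°.

138.8°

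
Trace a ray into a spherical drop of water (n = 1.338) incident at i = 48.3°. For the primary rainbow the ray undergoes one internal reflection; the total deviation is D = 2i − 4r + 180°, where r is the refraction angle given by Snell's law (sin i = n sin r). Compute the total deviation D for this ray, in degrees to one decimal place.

sin r = sin 48.3° / 1.338 = 0.7466/1.338 = 0.5580; r = 33.92°.
D = 2·48.3° − 4·33.92° + 180° = 96.60° − 135.68° + 180° = 140.92°.

140.9°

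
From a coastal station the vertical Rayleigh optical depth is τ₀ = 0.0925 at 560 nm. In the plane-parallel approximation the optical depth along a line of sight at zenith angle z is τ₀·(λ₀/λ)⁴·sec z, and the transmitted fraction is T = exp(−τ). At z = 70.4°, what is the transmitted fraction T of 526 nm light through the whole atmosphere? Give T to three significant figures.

0.702

sec 70.4° = 2.9811.
τ = 0.0925 × (560/526)⁴ × 2.9811 = 0.0925 × 1.2847 × 2.9811 = 0.3543.
T = exp(−0.3543) = 0.7017.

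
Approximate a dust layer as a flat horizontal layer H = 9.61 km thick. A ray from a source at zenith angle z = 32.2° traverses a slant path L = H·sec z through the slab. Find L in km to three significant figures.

11.4 km

sec z = 1/cos 32.2° = 1.1818.
L = 9.61 × 1.1818 = 11.357 km.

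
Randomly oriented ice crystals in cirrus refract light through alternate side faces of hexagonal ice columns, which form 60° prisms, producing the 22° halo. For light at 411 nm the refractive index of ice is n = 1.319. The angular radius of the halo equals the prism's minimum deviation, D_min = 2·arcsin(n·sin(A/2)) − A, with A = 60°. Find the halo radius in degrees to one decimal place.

n·sin(A/2) = 1.319 × sin 30° = 1.319 × 0.5000 = 0.6595.
D_min = 2·arcsin(0.6595) − 60° = 2 × 41.262° − 60° = 22.524°.

22.5°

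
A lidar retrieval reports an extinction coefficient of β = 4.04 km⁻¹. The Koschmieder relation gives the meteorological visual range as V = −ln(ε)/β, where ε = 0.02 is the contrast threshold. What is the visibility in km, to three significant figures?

V = −ln(0.02) / 4.04 = 3.912 / 4.04 = 0.9683 km.

0.968 km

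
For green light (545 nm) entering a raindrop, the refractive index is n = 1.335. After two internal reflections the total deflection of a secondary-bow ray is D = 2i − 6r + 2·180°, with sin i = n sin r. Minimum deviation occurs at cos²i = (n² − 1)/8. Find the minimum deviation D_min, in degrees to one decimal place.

cos²i = (1.78222 − 1)/8 = 0.09778; i = arccos(0.31269) = 71.778°.
sin r = sin 71.778°/1.335 = 0.71150; r = 45.357°.
D_min = 2·71.778° − 6·45.357° + 360° = 231.414°.

231.4°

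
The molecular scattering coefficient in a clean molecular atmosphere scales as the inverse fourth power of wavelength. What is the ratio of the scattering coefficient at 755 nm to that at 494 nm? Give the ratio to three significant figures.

Rayleigh scattering ∝ λ⁻⁴, so the ratio of coefficients is the inverse fourth power of the wavelength ratio.
σ(755)/σ(494) = (494/755)⁴ = (0.6543)⁴ = 0.1833.

0.183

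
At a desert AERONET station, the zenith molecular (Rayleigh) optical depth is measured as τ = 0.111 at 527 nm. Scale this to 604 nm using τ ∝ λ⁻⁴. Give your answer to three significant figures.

0.0643

τ(604 nm) = τ(527 nm) × (527/604)⁴ = 0.111 × (0.8725)⁴ = 0.111 × 0.5796 = 0.0643.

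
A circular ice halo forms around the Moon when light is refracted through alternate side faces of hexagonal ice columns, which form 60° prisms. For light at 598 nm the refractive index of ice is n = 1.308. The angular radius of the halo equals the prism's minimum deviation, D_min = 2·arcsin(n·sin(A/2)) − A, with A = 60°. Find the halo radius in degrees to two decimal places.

n·sin(A/2) = 1.308 × sin 30° = 1.308 × 0.5000 = 0.6540.
D_min = 2·arcsin(0.6540) − 60° = 2 × 40.844° − 60° = 21.688°.

21.69°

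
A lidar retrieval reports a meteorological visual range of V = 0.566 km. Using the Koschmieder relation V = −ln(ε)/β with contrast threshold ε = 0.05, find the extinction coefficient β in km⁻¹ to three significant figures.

5.29 km⁻¹

β = −ln(0.05) / V = 2.996 / 0.566 = 5.2928 km⁻¹.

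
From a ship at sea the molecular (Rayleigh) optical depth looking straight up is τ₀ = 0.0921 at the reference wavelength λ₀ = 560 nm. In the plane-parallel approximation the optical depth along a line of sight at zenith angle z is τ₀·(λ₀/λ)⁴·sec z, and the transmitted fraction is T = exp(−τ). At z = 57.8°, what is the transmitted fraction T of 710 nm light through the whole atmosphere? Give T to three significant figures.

sec 57.8° = 1.8766.
τ = 0.0921 × (560/710)⁴ × 1.8766 = 0.0921 × 0.3870 × 1.8766 = 0.0669.
T = exp(−0.0669) = 0.9353.

0.935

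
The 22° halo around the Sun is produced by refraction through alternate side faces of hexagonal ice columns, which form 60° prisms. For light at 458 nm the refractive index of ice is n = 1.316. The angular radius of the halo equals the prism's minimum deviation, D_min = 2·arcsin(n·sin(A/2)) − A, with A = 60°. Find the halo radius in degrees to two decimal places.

22.30°

n·sin(A/2) = 1.316 × sin 30° = 1.316 × 0.5000 = 0.6580.
D_min = 2·arcsin(0.6580) − 60° = 2 × 41.148° − 60° = 22.295°.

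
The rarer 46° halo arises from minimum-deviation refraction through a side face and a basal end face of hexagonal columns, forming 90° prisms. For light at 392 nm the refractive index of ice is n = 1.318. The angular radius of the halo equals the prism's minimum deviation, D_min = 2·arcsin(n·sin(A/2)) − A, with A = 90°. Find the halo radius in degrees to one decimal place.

n·sin(A/2) = 1.318 × sin 45° = 1.318 × 0.7071 = 0.9320.
D_min = 2·arcsin(0.9320) − 90° = 2 × 68.743° − 90° = 47.487°.

47.5°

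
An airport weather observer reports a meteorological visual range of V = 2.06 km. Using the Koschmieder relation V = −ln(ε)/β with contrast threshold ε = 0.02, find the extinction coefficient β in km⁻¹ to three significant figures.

β = −ln(0.02) / V = 3.912 / 2.06 = 1.8990 km⁻¹.

1.90 km⁻¹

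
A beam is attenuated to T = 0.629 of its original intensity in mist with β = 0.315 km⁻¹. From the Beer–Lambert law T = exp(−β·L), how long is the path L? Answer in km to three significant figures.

Beer–Lambert: T = exp(−βL) ⇒ L = −ln(T)/β = −ln(0.629)/0.315 = 0.4636/0.315 = 1.472 km.

1.47 km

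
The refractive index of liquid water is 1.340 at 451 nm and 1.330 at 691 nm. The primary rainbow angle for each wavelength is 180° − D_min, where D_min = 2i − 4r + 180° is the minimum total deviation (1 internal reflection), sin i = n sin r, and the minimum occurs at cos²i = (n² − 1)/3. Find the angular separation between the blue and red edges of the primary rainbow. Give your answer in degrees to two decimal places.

At 451 nm (n = 1.340): cos²i = 0.26520 → i = 59.004°, r = 39.770°, D_min = 138.929°, rainbow angle = 41.071°.
At 691 nm (n = 1.330): cos²i = 0.25630 → i = 59.585°, r = 40.422°, D_min = 137.484°, rainbow angle = 42.516°.
Angular width = |41.071° − 42.516°| = 1.445°.

1.45°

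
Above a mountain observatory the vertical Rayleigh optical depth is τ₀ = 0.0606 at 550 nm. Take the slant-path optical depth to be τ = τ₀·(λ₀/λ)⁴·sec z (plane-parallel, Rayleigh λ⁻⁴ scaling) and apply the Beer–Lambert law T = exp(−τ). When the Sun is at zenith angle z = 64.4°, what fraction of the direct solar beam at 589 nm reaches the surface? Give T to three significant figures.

sec 64.4° = 2.3144.
τ = 0.0606 × (550/589)⁴ × 2.3144 = 0.0606 × 0.7603 × 2.3144 = 0.1066.
T = exp(−0.1066) = 0.8989.

0.899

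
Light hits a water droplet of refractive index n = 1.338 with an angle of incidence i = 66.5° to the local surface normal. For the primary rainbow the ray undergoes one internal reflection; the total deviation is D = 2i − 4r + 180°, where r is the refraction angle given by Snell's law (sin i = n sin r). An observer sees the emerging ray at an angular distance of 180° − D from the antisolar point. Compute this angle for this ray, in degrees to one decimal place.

40.1°

sin r = sin 66.5° / 1.338 = 0.9171/1.338 = 0.6854; r = 43.27°.
D = 2·66.5° − 4·43.27° + 180° = 133.00° − 173.07° + 180° = 139.93°.
Angle from antisolar point = 180° − D = 40.07°.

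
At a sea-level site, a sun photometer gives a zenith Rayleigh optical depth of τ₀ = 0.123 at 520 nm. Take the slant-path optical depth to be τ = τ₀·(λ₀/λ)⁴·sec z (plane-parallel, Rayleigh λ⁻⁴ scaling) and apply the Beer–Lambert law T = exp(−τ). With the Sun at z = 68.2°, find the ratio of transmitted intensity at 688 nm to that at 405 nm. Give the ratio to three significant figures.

2.21

Airmass: sec 68.2° = 2.6927.
τ(688 nm) = 0.123 × (520/688)⁴ × 2.6927 = 0.123 × 0.3263 × 2.6927 = 0.1081.
τ(405 nm) = 0.123 × (520/405)⁴ × 2.6927 = 0.123 × 2.7176 × 2.6927 = 0.9001.
T(688)/T(405) = exp(τ_B − τ_A) = exp(0.7920) = 2.2079.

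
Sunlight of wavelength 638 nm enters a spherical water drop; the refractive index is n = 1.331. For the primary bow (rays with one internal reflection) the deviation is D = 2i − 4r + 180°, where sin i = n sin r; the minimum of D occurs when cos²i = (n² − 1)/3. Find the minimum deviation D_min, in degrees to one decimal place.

137.6°

cos²i = (1.77156 − 1)/3 = 0.25719; i = arccos(0.50714) = 59.527°.
sin r = sin 59.527°/1.331 = 0.64753; r = 40.356°.
D_min = 2·59.527° − 4·40.356° + 180° = 137.630°.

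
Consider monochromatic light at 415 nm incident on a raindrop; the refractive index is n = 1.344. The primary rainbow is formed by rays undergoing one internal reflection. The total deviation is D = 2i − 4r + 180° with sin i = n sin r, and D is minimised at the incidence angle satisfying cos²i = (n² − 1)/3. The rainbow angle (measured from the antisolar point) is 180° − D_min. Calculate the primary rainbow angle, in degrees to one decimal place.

cos²i = (1.80634 − 1)/3 = 0.26878; i = arccos(0.51844) = 58.772°.
sin r = sin 58.772°/1.344 = 0.63625; r = 39.512°.
D_min = 2·58.772° − 4·39.512° + 180° = 139.495°.
Rainbow angle = 180° − D_min = 40.505°.

40.5°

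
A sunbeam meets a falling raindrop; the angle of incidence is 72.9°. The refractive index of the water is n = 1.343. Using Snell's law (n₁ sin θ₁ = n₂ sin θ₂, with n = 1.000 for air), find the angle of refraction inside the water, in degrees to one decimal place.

45.4°

Snell: sin θ_r = sin θ_i / n = sin 72.9° / 1.343 = 0.9558 / 1.343 = 0.7117.
θ_r = arcsin(0.7117) = 45.37°.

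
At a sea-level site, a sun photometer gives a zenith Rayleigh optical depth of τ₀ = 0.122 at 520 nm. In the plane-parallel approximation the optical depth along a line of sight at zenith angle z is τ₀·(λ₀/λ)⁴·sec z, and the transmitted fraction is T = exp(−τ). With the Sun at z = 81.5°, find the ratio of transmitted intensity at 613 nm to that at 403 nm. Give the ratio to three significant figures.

Airmass: sec 81.5° = 6.7655.
τ(613 nm) = 0.122 × (520/613)⁴ × 6.7655 = 0.122 × 0.5178 × 6.7655 = 0.4274.
τ(403 nm) = 0.122 × (520/403)⁴ × 6.7655 = 0.122 × 2.7720 × 6.7655 = 2.2880.
T(613)/T(403) = exp(τ_B − τ_A) = exp(1.8606) = 6.4275.

6.43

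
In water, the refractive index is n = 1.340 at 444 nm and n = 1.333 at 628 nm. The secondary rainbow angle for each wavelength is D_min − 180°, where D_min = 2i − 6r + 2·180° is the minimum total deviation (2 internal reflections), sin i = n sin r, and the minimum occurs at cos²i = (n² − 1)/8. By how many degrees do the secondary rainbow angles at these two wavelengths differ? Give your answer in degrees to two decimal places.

At 444 nm (n = 1.340): cos²i = 0.09945 → i = 71.618°, r = 45.088°, D_min = 232.709°, rainbow angle = 52.709°.
At 628 nm (n = 1.333): cos²i = 0.09711 → i = 71.843°, r = 45.466°, D_min = 230.891°, rainbow angle = 50.891°.
Angular width = |52.709° − 50.891°| = 1.818°.

1.82°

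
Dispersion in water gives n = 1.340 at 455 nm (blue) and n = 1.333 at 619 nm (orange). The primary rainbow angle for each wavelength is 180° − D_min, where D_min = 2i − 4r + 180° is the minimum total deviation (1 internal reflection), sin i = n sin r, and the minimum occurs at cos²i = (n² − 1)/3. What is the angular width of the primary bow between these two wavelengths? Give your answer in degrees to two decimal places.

At 455 nm (n = 1.340): cos²i = 0.26520 → i = 59.004°, r = 39.770°, D_min = 138.929°, rainbow angle = 41.071°.
At 619 nm (n = 1.333): cos²i = 0.25896 → i = 59.410°, r = 40.225°, D_min = 137.922°, rainbow angle = 42.078°.
Angular width = |41.071° − 42.078°| = 1.007°.

1.01°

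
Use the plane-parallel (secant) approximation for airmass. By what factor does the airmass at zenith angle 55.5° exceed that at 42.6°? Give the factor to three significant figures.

1.30

X(55.5°)/X(42.6°) = sec 55.5° / sec 42.6° = cos 42.6° / cos 55.5° = 0.7361/0.5664 = 1.2996.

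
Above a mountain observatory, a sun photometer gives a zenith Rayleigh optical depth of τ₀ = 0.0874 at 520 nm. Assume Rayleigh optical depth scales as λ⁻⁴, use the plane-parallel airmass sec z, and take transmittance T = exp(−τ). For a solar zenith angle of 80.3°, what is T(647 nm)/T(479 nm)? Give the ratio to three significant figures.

1.66

Airmass: sec 80.3° = 5.9351.
τ(647 nm) = 0.0874 × (520/647)⁴ × 5.9351 = 0.0874 × 0.4172 × 5.9351 = 0.2164.
τ(479 nm) = 0.0874 × (520/479)⁴ × 5.9351 = 0.0874 × 1.3889 × 5.9351 = 0.7205.
T(647)/T(479) = exp(τ_B − τ_A) = exp(0.5040) = 1.6554.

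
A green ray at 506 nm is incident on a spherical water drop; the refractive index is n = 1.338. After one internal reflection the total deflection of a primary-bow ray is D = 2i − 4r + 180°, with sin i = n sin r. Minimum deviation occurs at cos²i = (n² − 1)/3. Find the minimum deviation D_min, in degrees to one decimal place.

cos²i = (1.79024 − 1)/3 = 0.26341; i = arccos(0.51324) = 59.120°.
sin r = sin 59.120°/1.338 = 0.64144; r = 39.899°.
D_min = 2·59.120° − 4·39.899° + 180° = 138.643°.

138.6°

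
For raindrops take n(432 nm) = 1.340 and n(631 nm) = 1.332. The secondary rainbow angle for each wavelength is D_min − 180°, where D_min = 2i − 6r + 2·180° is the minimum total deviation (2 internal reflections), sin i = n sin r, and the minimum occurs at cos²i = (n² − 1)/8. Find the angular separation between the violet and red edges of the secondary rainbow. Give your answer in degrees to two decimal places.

2.08°

At 432 nm (n = 1.340): cos²i = 0.09945 → i = 71.618°, r = 45.088°, D_min = 232.709°, rainbow angle = 52.709°.
At 631 nm (n = 1.332): cos²i = 0.09678 → i = 71.875°, r = 45.520°, D_min = 230.628°, rainbow angle = 50.628°.
Angular width = |52.709° − 50.628°| = 2.080°.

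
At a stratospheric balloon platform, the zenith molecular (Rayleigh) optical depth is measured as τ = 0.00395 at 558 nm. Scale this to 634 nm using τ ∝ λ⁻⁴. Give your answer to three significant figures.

0.00237

τ(634 nm) = τ(558 nm) × (558/634)⁴ = 0.00395 × (0.8801)⁴ = 0.00395 × 0.6000 = 0.0024.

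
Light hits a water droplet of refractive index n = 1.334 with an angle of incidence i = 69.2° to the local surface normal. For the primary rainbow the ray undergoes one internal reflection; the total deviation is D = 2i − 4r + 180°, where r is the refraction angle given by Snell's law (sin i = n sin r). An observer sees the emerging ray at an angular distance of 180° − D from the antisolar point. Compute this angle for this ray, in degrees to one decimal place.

sin r = sin 69.2° / 1.334 = 0.9348/1.334 = 0.7008; r = 44.49°.
D = 2·69.2° − 4·44.49° + 180° = 138.40° − 177.95° + 180° = 140.45°.
Angle from antisolar point = 180° − D = 39.55°.

39.6°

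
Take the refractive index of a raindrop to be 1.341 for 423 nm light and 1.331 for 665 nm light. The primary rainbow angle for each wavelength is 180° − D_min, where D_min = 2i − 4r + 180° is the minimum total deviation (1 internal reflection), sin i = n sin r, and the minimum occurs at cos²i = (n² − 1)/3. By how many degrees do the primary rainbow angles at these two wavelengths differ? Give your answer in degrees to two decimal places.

1.44°

At 423 nm (n = 1.341): cos²i = 0.26609 → i = 58.946°, r = 39.705°, D_min = 139.071°, rainbow angle = 40.929°.
At 665 nm (n = 1.331): cos²i = 0.25719 → i = 59.527°, r = 40.356°, D_min = 137.630°, rainbow angle = 42.370°.
Angular width = |40.929° − 42.370°| = 1.441°.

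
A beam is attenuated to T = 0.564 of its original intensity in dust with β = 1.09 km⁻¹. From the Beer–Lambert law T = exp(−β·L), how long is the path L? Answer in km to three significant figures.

0.525 km

Beer–Lambert: T = exp(−βL) ⇒ L = −ln(T)/β = −ln(0.564)/1.09 = 0.5727/1.09 = 0.5254 km.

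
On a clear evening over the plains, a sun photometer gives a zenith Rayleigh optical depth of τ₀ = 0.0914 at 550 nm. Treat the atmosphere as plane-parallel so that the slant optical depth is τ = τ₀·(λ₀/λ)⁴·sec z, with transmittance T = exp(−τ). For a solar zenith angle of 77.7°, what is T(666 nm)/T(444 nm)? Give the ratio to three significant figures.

2.25

Airmass: sec 77.7° = 4.6942.
τ(666 nm) = 0.0914 × (550/666)⁴ × 4.6942 = 0.0914 × 0.4651 × 4.6942 = 0.1996.
τ(444 nm) = 0.0914 × (550/444)⁴ × 4.6942 = 0.0914 × 2.3546 × 4.6942 = 1.0102.
T(666)/T(444) = exp(τ_B − τ_A) = exp(0.8107) = 2.2494.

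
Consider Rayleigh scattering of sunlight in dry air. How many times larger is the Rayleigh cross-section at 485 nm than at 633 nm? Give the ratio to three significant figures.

2.90

Rayleigh scattering ∝ λ⁻⁴, so the ratio of coefficients is the inverse fourth power of the wavelength ratio.
σ(485)/σ(633) = (633/485)⁴ = (1.3052)⁴ = 2.902.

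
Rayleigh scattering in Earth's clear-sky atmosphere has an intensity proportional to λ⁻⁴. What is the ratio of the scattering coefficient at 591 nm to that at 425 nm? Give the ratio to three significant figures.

Rayleigh scattering ∝ λ⁻⁴, so the ratio of coefficients is the inverse fourth power of the wavelength ratio.
σ(591)/σ(425) = (425/591)⁴ = (0.7191)⁴ = 0.2674.

0.267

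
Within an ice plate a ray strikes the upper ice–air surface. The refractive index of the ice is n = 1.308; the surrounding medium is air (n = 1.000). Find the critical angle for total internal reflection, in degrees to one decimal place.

49.9°

sin θ_c = n_air / n = 1.000 / 1.308 = 0.7645.
θ_c = arcsin(0.7645) = 49.86°.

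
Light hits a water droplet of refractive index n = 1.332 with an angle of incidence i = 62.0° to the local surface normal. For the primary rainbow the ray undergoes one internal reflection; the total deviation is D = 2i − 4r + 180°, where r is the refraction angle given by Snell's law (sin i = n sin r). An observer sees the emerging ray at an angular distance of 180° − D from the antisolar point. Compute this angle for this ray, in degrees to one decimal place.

42.1°

sin r = sin 62.0° / 1.332 = 0.8829/1.332 = 0.6629; r = 41.52°.
D = 2·62.0° − 4·41.52° + 180° = 124.00° − 166.08° + 180° = 137.92°.
Angle from antisolar point = 180° − D = 42.08°.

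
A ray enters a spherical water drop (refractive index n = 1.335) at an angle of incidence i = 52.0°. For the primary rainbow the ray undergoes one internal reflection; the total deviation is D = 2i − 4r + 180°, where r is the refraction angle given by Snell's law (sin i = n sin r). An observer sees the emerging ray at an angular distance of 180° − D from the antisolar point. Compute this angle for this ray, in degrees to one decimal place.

sin r = sin 52.0° / 1.335 = 0.7880/1.335 = 0.5903; r = 36.18°.
D = 2·52.0° − 4·36.18° + 180° = 104.00° − 144.70° + 180° = 139.30°.
Angle from antisolar point = 180° − D = 40.70°.

40.7°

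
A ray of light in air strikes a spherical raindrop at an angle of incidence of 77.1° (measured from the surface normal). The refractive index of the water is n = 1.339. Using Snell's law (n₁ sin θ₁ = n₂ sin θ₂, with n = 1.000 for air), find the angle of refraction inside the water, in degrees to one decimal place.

Snell: sin θ_r = sin θ_i / n = sin 77.1° / 1.339 = 0.9748 / 1.339 = 0.7280.
θ_r = arcsin(0.7280) = 46.72°.

46.7°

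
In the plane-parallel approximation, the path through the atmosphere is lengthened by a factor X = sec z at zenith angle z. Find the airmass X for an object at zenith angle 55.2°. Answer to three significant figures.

X = sec z = 1/cos 55.2° = 1/0.5707 = 1.7522.

1.75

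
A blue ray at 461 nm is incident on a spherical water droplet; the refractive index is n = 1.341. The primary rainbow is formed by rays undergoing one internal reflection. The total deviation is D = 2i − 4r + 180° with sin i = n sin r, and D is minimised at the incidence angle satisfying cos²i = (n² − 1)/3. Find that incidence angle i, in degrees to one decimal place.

58.9°

cos²i = (1.341² − 1)/3 = (1.79828 − 1)/3 = 0.26609.
cos i = 0.51584, so i = 58.946°.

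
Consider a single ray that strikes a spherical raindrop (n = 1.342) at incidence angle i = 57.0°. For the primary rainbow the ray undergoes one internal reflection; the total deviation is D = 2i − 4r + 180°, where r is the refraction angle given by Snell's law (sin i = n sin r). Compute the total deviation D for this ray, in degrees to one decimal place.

sin r = sin 57.0° / 1.342 = 0.8387/1.342 = 0.6249; r = 38.68°.
D = 2·57.0° − 4·38.68° + 180° = 114.00° − 154.71° + 180° = 139.29°.

139.3°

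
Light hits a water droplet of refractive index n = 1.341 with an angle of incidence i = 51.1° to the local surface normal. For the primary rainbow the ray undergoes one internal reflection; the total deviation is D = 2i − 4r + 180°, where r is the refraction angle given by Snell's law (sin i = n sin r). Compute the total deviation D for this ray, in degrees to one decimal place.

sin r = sin 51.1° / 1.341 = 0.7782/1.341 = 0.5803; r = 35.47°.
D = 2·51.1° − 4·35.47° + 180° = 102.20° − 141.90° + 180° = 140.30°.

140.3°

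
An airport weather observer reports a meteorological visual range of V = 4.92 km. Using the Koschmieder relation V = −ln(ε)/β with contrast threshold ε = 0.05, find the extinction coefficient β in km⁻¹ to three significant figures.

0.609 km⁻¹

β = −ln(0.05) / V = 2.996 / 4.92 = 0.6089 km⁻¹.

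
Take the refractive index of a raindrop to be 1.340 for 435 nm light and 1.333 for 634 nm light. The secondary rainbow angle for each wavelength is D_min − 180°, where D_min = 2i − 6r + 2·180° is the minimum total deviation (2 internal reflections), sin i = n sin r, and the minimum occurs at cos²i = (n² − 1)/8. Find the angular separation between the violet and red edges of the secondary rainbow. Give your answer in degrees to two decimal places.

At 435 nm (n = 1.340): cos²i = 0.09945 → i = 71.618°, r = 45.088°, D_min = 232.709°, rainbow angle = 52.709°.
At 634 nm (n = 1.333): cos²i = 0.09711 → i = 71.843°, r = 45.466°, D_min = 230.891°, rainbow angle = 50.891°.
Angular width = |52.709° − 50.891°| = 1.818°.

1.82°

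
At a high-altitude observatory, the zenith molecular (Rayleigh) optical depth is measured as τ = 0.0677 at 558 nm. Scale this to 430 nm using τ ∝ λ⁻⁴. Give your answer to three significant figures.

0.192

τ(430 nm) = τ(558 nm) × (558/430)⁴ = 0.0677 × (1.2977)⁴ = 0.0677 × 2.8357 = 0.1920.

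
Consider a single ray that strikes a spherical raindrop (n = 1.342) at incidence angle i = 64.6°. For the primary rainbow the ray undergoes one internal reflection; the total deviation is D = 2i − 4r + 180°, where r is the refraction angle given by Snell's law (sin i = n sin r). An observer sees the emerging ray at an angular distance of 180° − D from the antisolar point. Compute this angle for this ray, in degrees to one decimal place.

sin r = sin 64.6° / 1.342 = 0.9033/1.342 = 0.6731; r = 42.31°.
D = 2·64.6° − 4·42.31° + 180° = 129.20° − 169.24° + 180° = 139.96°.
Angle from antisolar point = 180° − D = 40.04°.

40.0°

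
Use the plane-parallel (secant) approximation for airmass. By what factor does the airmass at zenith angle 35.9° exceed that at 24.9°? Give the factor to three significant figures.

1.12

X(35.9°)/X(24.9°) = sec 35.9° / sec 24.9° = cos 24.9° / cos 35.9° = 0.9070/0.8100 = 1.1197.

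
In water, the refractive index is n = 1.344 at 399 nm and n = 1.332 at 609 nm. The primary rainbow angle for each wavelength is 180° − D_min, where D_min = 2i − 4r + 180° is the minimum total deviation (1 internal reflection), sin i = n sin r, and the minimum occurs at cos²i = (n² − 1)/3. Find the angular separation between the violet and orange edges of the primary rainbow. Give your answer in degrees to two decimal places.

At 399 nm (n = 1.344): cos²i = 0.26878 → i = 58.772°, r = 39.512°, D_min = 139.495°, rainbow angle = 40.505°.
At 609 nm (n = 1.332): cos²i = 0.25807 → i = 59.469°, r = 40.290°, D_min = 137.776°, rainbow angle = 42.224°.
Angular width = |40.505° − 42.224°| = 1.719°.

1.72°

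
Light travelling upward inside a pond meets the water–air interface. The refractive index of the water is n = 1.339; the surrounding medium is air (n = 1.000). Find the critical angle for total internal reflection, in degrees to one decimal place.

sin θ_c = n_air / n = 1.000 / 1.339 = 0.7468.
θ_c = arcsin(0.7468) = 48.32°.

48.3°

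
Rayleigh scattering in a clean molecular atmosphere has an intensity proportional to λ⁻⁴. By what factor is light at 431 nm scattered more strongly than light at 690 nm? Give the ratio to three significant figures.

Rayleigh scattering ∝ λ⁻⁴, so the ratio of coefficients is the inverse fourth power of the wavelength ratio.
σ(431)/σ(690) = (690/431)⁴ = (1.6009)⁴ = 6.569.

6.57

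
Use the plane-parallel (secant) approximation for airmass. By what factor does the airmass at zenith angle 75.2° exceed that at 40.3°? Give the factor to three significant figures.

X(75.2°)/X(40.3°) = sec 75.2° / sec 40.3° = cos 40.3° / cos 75.2° = 0.7627/0.2554 = 2.9856.

2.99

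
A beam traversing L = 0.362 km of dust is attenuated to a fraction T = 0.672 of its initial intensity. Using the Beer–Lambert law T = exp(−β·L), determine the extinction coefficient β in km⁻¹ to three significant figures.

1.10 km⁻¹

Beer–Lambert: T = exp(−βL) ⇒ β = −ln(T)/L = −ln(0.672)/0.362 = 0.3975/0.362 = 1.098 km⁻¹.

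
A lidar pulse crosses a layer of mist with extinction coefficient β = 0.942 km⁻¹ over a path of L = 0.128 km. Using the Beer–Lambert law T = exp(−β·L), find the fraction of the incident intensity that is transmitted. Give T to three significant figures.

τ = β·L = 0.942 × 0.128 = 0.1206.
T = exp(−0.1206) = 0.8864.

0.886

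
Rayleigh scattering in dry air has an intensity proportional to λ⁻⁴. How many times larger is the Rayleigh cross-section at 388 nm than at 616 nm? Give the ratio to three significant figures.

6.35

Rayleigh scattering ∝ λ⁻⁴, so the ratio of coefficients is the inverse fourth power of the wavelength ratio.
σ(388)/σ(616) = (616/388)⁴ = (1.5876)⁴ = 6.353.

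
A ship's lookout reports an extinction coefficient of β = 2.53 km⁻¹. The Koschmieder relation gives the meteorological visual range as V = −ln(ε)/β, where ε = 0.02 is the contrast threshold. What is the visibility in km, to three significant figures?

V = −ln(0.02) / 2.53 = 3.912 / 2.53 = 1.5463 km.

1.55 km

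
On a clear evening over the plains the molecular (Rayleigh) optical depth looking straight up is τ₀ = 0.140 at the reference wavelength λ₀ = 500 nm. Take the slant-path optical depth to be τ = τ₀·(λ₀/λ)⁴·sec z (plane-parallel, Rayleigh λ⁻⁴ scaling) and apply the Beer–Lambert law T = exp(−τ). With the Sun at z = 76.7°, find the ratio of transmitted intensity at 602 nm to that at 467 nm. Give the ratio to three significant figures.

1.67

Airmass: sec 76.7° = 4.3469.
τ(602 nm) = 0.140 × (500/602)⁴ × 4.3469 = 0.140 × 0.4759 × 4.3469 = 0.2896.
τ(467 nm) = 0.140 × (500/467)⁴ × 4.3469 = 0.140 × 1.3141 × 4.3469 = 0.7997.
T(602)/T(467) = exp(τ_B − τ_A) = exp(0.5101) = 1.6654.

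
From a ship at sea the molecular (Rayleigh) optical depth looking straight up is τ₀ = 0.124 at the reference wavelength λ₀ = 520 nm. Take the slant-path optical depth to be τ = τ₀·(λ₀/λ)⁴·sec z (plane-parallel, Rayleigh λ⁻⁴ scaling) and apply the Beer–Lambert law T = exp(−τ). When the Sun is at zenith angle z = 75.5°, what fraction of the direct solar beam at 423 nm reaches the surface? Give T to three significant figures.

sec 75.5° = 3.9939.
τ = 0.124 × (520/423)⁴ × 3.9939 = 0.124 × 2.2838 × 3.9939 = 1.1310.
T = exp(−1.1310) = 0.3227.

0.323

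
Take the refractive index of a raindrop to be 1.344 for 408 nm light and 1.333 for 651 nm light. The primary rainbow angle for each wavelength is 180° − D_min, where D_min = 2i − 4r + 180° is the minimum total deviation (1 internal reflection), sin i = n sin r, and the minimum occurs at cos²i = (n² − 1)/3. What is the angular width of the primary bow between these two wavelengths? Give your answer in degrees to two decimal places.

At 408 nm (n = 1.344): cos²i = 0.26878 → i = 58.772°, r = 39.512°, D_min = 139.495°, rainbow angle = 40.505°.
At 651 nm (n = 1.333): cos²i = 0.25896 → i = 59.410°, r = 40.225°, D_min = 137.922°, rainbow angle = 42.078°.
Angular width = |40.505° − 42.078°| = 1.573°.

1.57°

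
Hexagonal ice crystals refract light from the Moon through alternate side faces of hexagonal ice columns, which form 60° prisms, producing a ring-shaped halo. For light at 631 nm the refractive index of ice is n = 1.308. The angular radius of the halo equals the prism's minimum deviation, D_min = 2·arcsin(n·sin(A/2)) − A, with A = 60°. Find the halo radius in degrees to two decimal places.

21.69°

n·sin(A/2) = 1.308 × sin 30° = 1.308 × 0.5000 = 0.6540.
D_min = 2·arcsin(0.6540) − 60° = 2 × 40.844° − 60° = 21.688°.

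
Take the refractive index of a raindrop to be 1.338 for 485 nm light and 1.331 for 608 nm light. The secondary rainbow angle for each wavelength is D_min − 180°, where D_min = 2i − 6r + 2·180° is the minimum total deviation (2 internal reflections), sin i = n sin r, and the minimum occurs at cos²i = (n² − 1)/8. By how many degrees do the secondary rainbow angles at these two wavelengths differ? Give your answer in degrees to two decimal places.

At 485 nm (n = 1.338): cos²i = 0.09878 → i = 71.682°, r = 45.195°, D_min = 232.193°, rainbow angle = 52.193°.
At 608 nm (n = 1.331): cos²i = 0.09645 → i = 71.907°, r = 45.575°, D_min = 230.365°, rainbow angle = 50.365°.
Angular width = |52.193° − 50.365°| = 1.828°.

1.83°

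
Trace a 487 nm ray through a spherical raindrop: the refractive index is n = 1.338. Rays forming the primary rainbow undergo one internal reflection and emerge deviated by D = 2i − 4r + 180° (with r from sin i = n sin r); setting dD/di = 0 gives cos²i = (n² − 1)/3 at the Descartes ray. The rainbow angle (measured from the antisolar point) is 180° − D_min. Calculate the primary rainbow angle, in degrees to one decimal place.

41.4°

cos²i = (1.79024 − 1)/3 = 0.26341; i = arccos(0.51324) = 59.120°.
sin r = sin 59.120°/1.338 = 0.64144; r = 39.899°.
D_min = 2·59.120° − 4·39.899° + 180° = 138.643°.
Rainbow angle = 180° − D_min = 41.357°.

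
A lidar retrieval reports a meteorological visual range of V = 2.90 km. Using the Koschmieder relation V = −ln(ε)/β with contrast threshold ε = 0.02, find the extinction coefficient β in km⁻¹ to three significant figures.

1.35 km⁻¹

β = −ln(0.02) / V = 3.912 / 2.90 = 1.3490 km⁻¹.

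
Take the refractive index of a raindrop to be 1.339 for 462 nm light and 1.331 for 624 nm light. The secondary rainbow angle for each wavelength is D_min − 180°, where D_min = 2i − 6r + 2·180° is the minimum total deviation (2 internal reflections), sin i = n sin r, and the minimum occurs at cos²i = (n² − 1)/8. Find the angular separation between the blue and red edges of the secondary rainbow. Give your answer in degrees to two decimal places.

At 462 nm (n = 1.339): cos²i = 0.09912 → i = 71.650°, r = 45.141°, D_min = 232.451°, rainbow angle = 52.451°.
At 624 nm (n = 1.331): cos²i = 0.09645 → i = 71.907°, r = 45.575°, D_min = 230.365°, rainbow angle = 50.365°.
Angular width = |52.451° − 50.365°| = 2.086°.

2.09°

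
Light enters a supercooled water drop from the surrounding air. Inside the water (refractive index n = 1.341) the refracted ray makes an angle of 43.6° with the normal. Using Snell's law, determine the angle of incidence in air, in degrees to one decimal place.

Snell: sin θ_i = n · sin θ_r = 1.341 × sin 43.6° = 1.341 × 0.6896 = 0.9248.
θ_i = arcsin(0.9248) = 67.64°.

67.6°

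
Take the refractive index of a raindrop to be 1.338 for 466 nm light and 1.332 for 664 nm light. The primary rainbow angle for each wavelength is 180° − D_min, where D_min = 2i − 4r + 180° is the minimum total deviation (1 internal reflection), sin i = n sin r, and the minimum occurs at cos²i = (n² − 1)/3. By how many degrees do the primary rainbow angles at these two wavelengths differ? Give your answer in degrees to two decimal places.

At 466 nm (n = 1.338): cos²i = 0.26341 → i = 59.120°, r = 39.899°, D_min = 138.643°, rainbow angle = 41.357°.
At 664 nm (n = 1.332): cos²i = 0.25807 → i = 59.469°, r = 40.290°, D_min = 137.776°, rainbow angle = 42.224°.
Angular width = |41.357° − 42.224°| = 0.867°.

0.87°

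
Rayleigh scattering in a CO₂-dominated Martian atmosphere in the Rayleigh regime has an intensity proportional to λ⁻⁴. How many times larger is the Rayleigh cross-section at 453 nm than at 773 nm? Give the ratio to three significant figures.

8.48

Rayleigh scattering ∝ λ⁻⁴, so the ratio of coefficients is the inverse fourth power of the wavelength ratio.
σ(453)/σ(773) = (773/453)⁴ = (1.7064)⁴ = 8.479.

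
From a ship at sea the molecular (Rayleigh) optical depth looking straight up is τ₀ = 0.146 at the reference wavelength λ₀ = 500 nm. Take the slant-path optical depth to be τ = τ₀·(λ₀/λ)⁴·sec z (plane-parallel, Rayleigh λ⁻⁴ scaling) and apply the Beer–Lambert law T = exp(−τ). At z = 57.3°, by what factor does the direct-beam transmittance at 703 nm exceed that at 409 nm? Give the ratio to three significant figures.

Airmass: sec 57.3° = 1.8510.
τ(703 nm) = 0.146 × (500/703)⁴ × 1.8510 = 0.146 × 0.2559 × 1.8510 = 0.0692.
τ(409 nm) = 0.146 × (500/409)⁴ × 1.8510 = 0.146 × 2.2335 × 1.8510 = 0.6036.
T(703)/T(409) = exp(τ_B − τ_A) = exp(0.5344) = 1.7065.

1.71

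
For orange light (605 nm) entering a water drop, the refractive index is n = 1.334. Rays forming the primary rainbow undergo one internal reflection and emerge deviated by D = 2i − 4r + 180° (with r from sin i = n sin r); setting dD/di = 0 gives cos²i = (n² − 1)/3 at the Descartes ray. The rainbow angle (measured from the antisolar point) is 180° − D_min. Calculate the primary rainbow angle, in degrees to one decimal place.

cos²i = (1.77956 − 1)/3 = 0.25985; i = arccos(0.50976) = 59.352°.
sin r = sin 59.352°/1.334 = 0.64492; r = 40.159°.
D_min = 2·59.352° − 4·40.159° + 180° = 138.067°.
Rainbow angle = 180° − D_min = 41.933°.

41.9°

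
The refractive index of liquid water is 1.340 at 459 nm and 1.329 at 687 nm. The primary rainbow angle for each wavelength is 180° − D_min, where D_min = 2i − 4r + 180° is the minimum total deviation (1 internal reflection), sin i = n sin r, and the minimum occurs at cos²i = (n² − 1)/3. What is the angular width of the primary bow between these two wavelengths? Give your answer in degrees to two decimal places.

At 459 nm (n = 1.340): cos²i = 0.26520 → i = 59.004°, r = 39.770°, D_min = 138.929°, rainbow angle = 41.071°.
At 687 nm (n = 1.329): cos²i = 0.25541 → i = 59.643°, r = 40.487°, D_min = 137.337°, rainbow angle = 42.663°.
Angular width = |41.071° − 42.663°| = 1.592°.

1.59°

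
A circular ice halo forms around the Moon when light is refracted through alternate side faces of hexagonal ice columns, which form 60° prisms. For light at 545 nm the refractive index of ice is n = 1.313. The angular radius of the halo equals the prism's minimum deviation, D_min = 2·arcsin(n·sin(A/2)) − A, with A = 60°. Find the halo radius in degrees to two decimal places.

n·sin(A/2) = 1.313 × sin 30° = 1.313 × 0.5000 = 0.6565.
D_min = 2·arcsin(0.6565) − 60° = 2 × 41.033° − 60° = 22.067°.

22.07°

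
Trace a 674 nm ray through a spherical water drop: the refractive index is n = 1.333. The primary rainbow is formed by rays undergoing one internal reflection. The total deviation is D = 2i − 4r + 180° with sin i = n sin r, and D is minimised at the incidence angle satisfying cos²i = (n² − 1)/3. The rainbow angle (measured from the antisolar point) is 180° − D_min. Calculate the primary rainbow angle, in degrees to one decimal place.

cos²i = (1.77689 − 1)/3 = 0.25896; i = arccos(0.50888) = 59.410°.
sin r = sin 59.410°/1.333 = 0.64579; r = 40.225°.
D_min = 2·59.410° − 4·40.225° + 180° = 137.922°.
Rainbow angle = 180° − D_min = 42.078°.

42.1°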